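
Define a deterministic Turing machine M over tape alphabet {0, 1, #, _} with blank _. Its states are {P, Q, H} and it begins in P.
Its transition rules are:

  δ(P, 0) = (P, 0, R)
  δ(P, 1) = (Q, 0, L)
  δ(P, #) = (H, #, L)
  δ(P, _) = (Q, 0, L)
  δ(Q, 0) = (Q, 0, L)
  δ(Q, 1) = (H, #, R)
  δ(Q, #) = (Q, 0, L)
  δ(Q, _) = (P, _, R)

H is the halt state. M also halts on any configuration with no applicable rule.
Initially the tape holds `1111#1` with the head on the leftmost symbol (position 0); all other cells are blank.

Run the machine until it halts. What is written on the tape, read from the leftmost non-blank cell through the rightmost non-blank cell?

0000#1

P | _[1]111#1   read 1 → write 0, move L, go to Q
Q | [_]0111#1   read _ → write _, move R, go to P
P | _[0]111#1   read 0 → write 0, move R, go to P
P | _0[1]11#1   read 1 → write 0, move L, go to Q
Q | _[0]011#1   read 0 → write 0, move L, go to Q
Q | [_]0011#1   read _ → write _, move R, go to P
P | _[0]011#1   read 0 → write 0, move R, go to P
P | _0[0]11#1   read 0 → write 0, move R, go to P
P | _00[1]1#1   read 1 → write 0, move L, go to Q
Q | _0[0]01#1   read 0 → write 0, move L, go to Q
Q | _[0]001#1   read 0 → write 0, move L, go to Q
Q | [_]0001#1   read _ → write _, move R, go to P
P | _[0]001#1   read 0 → write 0, move R, go to P
P | _0[0]01#1   read 0 → write 0, move R, go to P
P | _00[0]1#1   read 0 → write 0, move R, go to P
P | _000[1]#1   read 1 → write 0, move L, go to Q
Q | _00[0]0#1   read 0 → write 0, move L, go to Q
Q | _0[0]00#1   read 0 → write 0, move L, go to Q
Q | _[0]000#1   read 0 → write 0, move L, go to Q
Q | [_]0000#1   read _ → write _, move R, go to P
P | _[0]000#1   read 0 → write 0, move R, go to P
P | _0[0]00#1   read 0 → write 0, move R, go to P
P | _00[0]0#1   read 0 → write 0, move R, go to P
P | _000[0]#1   read 0 → write 0, move R, go to P
P | _0000[#]1   read # → write #, move L, go to H
H | _000[0]#1
The non-blank tape span at halt is 0000#1.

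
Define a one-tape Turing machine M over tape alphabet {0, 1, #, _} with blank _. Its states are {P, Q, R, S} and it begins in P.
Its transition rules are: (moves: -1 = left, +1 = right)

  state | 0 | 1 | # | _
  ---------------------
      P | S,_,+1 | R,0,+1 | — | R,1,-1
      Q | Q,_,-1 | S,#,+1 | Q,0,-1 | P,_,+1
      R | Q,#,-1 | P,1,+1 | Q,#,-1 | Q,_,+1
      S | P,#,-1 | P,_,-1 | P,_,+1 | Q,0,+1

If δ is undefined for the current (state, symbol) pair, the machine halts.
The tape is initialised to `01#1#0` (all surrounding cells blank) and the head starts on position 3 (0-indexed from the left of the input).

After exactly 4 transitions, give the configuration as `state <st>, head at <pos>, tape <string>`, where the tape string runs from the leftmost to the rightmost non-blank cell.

state Q, head at 1, tape 010_#0

state=P head=3 tape=01#[1]#0   (P,1)→(R,0,+1)
state=R head=4 tape=01#0[#]0   (R,#)→(Q,#,-1)
state=Q head=3 tape=01#[0]#0   (Q,0)→(Q,_,-1)
state=Q head=2 tape=01[#]_#0   (Q,#)→(Q,0,-1)
state=Q head=1 tape=0[1]0_#0
After 4 steps: state Q, head at 1, tape 010_#0.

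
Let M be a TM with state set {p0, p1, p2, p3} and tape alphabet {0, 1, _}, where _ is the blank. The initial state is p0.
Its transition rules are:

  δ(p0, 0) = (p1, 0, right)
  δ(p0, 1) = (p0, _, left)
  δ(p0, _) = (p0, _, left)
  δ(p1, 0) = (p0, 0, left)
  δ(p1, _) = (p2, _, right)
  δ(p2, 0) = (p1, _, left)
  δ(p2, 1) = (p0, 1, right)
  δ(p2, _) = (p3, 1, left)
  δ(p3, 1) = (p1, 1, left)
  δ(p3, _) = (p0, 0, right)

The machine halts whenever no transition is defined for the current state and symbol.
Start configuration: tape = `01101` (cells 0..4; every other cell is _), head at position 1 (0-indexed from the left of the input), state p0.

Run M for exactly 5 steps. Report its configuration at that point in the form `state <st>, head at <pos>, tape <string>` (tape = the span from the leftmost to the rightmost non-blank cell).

state=p0 head=1 tape=0[1]101   (p0,1)→(p0,_,left)
state=p0 head=0 tape=[0]_101   (p0,0)→(p1,0,right)
state=p1 head=1 tape=0[_]101   (p1,_)→(p2,_,right)
state=p2 head=2 tape=0_[1]01   (p2,1)→(p0,1,right)
state=p0 head=3 tape=0_1[0]1   (p0,0)→(p1,0,right)
state=p1 head=4 tape=0_10[1]
After 5 steps: state p1, head at 4, tape 0_101.

state p1, head at 4, tape 0_101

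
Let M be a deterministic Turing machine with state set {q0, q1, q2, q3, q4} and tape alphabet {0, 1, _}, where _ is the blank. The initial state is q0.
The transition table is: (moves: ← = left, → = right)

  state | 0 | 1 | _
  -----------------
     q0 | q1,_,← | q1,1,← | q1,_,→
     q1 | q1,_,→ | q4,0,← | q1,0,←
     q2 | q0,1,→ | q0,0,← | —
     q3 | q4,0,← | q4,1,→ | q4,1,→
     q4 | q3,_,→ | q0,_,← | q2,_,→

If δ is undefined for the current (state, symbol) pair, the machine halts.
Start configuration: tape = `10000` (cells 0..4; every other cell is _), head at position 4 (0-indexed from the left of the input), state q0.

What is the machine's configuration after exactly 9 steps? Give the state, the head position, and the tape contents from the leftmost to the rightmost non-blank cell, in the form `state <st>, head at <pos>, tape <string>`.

q0 | 1000[0]_   read 0 → write _, move ←, go to q1
q1 | 100[0]__   read 0 → write _, move →, go to q1
q1 | 100_[_]_   read _ → write 0, move ←, go to q1
q1 | 100[_]0_   read _ → write 0, move ←, go to q1
q1 | 10[0]00_   read 0 → write _, move →, go to q1
q1 | 10_[0]0_   read 0 → write _, move →, go to q1
q1 | 10__[0]_   read 0 → write _, move →, go to q1
q1 | 10___[_]   read _ → write 0, move ←, go to q1
q1 | 10__[_]0   read _ → write 0, move ←, go to q1
q1 | 10_[_]00
After 9 steps: state q1, head at 3, tape 10__00.

state q1, head at 3, tape 10__00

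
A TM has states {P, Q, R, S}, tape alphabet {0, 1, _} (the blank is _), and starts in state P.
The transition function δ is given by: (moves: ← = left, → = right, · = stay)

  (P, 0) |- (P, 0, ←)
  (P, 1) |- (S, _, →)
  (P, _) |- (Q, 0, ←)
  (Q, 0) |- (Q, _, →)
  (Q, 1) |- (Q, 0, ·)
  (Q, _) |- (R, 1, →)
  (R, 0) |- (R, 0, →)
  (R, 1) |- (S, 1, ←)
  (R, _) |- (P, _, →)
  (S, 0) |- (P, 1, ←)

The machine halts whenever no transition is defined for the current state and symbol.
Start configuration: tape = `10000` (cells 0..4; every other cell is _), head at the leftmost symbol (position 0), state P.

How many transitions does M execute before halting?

8

P | _[1]0000   read 1 → write _, move →, go to S
S | __[0]000   read 0 → write 1, move ←, go to P
P | _[_]1000   read _ → write 0, move ←, go to Q
Q | [_]01000   read _ → write 1, move →, go to R
R | 1[0]1000   read 0 → write 0, move →, go to R
R | 10[1]000   read 1 → write 1, move ←, go to S
S | 1[0]1000   read 0 → write 1, move ←, go to P
P | [1]11000   read 1 → write _, move →, go to S
S | _[1]1000
M halts after 8 transitions.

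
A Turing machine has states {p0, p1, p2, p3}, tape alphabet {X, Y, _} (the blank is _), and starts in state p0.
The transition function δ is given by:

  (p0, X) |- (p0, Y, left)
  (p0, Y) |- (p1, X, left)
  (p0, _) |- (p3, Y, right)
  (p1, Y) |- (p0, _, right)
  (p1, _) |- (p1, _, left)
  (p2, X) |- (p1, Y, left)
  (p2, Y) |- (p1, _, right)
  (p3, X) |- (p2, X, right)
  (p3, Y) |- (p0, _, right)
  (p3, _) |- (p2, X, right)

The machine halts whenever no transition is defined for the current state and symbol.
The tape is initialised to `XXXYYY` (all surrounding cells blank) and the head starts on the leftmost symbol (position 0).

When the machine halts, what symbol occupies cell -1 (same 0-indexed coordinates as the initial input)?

state=p0 head=0 tape=_[X]XXYYY___   (p0,X)→(p0,Y,left)
state=p0 head=-1 tape=[_]YXXYYY___   (p0,_)→(p3,Y,right)
state=p3 head=0 tape=Y[Y]XXYYY___   (p3,Y)→(p0,_,right)
state=p0 head=1 tape=Y_[X]XYYY___   (p0,X)→(p0,Y,left)
state=p0 head=0 tape=Y[_]YXYYY___   (p0,_)→(p3,Y,right)
state=p3 head=1 tape=YY[Y]XYYY___   (p3,Y)→(p0,_,right)
state=p0 head=2 tape=YY_[X]YYY___   (p0,X)→(p0,Y,left)
state=p0 head=1 tape=YY[_]YYYY___   (p0,_)→(p3,Y,right)
state=p3 head=2 tape=YYY[Y]YYY___   (p3,Y)→(p0,_,right)
state=p0 head=3 tape=YYY_[Y]YY___   (p0,Y)→(p1,X,left)
state=p1 head=2 tape=YYY[_]XYY___   (p1,_)→(p1,_,left)
state=p1 head=1 tape=YY[Y]_XYY___   (p1,Y)→(p0,_,right)
state=p0 head=2 tape=YY_[_]XYY___   (p0,_)→(p3,Y,right)
state=p3 head=3 tape=YY_Y[X]YY___   (p3,X)→(p2,X,right)
state=p2 head=4 tape=YY_YX[Y]Y___   (p2,Y)→(p1,_,right)
state=p1 head=5 tape=YY_YX_[Y]___   (p1,Y)→(p0,_,right)
state=p0 head=6 tape=YY_YX__[_]__   (p0,_)→(p3,Y,right)
state=p3 head=7 tape=YY_YX__Y[_]_   (p3,_)→(p2,X,right)
state=p2 head=8 tape=YY_YX__YX[_]
Cell -1 holds Y when M halts.

Y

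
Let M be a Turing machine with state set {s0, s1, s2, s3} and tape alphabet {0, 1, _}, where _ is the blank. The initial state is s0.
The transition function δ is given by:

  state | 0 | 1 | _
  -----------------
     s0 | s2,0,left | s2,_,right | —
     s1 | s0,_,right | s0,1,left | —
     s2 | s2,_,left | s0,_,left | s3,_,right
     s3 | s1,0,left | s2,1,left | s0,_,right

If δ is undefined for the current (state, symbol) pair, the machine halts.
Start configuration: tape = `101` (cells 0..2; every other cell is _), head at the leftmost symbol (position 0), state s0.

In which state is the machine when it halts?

s0

state=s0 head=0 tape=[1]01___   (s0,1)→(s2,_,right)
state=s2 head=1 tape=_[0]1___   (s2,0)→(s2,_,left)
state=s2 head=0 tape=[_]_1___   (s2,_)→(s3,_,right)
state=s3 head=1 tape=_[_]1___   (s3,_)→(s0,_,right)
state=s0 head=2 tape=__[1]___   (s0,1)→(s2,_,right)
state=s2 head=3 tape=___[_]__   (s2,_)→(s3,_,right)
state=s3 head=4 tape=____[_]_   (s3,_)→(s0,_,right)
state=s0 head=5 tape=_____[_]
No transition is defined for (s0, _); M halts in state s0.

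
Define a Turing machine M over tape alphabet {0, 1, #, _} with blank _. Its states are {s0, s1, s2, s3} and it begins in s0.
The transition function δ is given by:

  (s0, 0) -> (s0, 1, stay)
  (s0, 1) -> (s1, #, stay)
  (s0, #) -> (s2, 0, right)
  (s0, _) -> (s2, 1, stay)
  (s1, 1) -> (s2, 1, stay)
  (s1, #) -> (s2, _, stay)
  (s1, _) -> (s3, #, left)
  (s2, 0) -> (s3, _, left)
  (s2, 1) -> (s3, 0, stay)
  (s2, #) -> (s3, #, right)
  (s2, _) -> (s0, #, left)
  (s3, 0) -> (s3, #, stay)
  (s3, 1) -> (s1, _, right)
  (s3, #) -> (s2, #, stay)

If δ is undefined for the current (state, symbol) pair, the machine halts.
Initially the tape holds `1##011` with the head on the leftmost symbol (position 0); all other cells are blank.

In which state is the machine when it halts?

s3

s0 | _[1]##011_   read 1 → write #, move stay, go to s1
s1 | _[#]##011_   read # → write _, move stay, go to s2
s2 | _[_]##011_   read _ → write #, move left, go to s0
s0 | [_]###011_   read _ → write 1, move stay, go to s2
s2 | [1]###011_   read 1 → write 0, move stay, go to s3
s3 | [0]###011_   read 0 → write #, move stay, go to s3
s3 | [#]###011_   read # → write #, move stay, go to s2
s2 | [#]###011_   read # → write #, move right, go to s3
s3 | #[#]##011_   read # → write #, move stay, go to s2
s2 | #[#]##011_   read # → write #, move right, go to s3
s3 | ##[#]#011_   read # → write #, move stay, go to s2
s2 | ##[#]#011_   read # → write #, move right, go to s3
s3 | ###[#]011_   read # → write #, move stay, go to s2
s2 | ###[#]011_   read # → write #, move right, go to s3
s3 | ####[0]11_   read 0 → write #, move stay, go to s3
s3 | ####[#]11_   read # → write #, move stay, go to s2
s2 | ####[#]11_   read # → write #, move right, go to s3
s3 | #####[1]1_   read 1 → write _, move right, go to s1
s1 | #####_[1]_   read 1 → write 1, move stay, go to s2
s2 | #####_[1]_   read 1 → write 0, move stay, go to s3
s3 | #####_[0]_   read 0 → write #, move stay, go to s3
s3 | #####_[#]_   read # → write #, move stay, go to s2
s2 | #####_[#]_   read # → write #, move right, go to s3
s3 | #####_#[_]
No transition is defined for (s3, _); M halts in state s3.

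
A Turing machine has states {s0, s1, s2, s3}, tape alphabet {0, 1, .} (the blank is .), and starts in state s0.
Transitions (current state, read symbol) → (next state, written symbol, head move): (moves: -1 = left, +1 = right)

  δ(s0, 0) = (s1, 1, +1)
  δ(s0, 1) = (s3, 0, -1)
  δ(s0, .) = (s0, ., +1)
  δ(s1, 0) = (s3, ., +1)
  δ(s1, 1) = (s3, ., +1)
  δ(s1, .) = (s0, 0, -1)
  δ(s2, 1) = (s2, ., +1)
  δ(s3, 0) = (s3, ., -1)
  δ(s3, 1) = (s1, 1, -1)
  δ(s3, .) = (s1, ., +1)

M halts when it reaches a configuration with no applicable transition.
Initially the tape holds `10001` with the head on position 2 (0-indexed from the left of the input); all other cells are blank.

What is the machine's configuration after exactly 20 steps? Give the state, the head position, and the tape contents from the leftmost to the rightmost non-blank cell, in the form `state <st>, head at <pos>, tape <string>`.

state s1, head at 6, tape 1...1

state=s0 head=2 tape=..10[0]01..   (s0,0)→(s1,1,+1)
state=s1 head=3 tape=..101[0]1..   (s1,0)→(s3,.,+1)
state=s3 head=4 tape=..101.[1]..   (s3,1)→(s1,1,-1)
state=s1 head=3 tape=..101[.]1..   (s1,.)→(s0,0,-1)
state=s0 head=2 tape=..10[1]01..   (s0,1)→(s3,0,-1)
state=s3 head=1 tape=..1[0]001..   (s3,0)→(s3,.,-1)
state=s3 head=0 tape=..[1].001..   (s3,1)→(s1,1,-1)
state=s1 head=-1 tape=.[.]1.001..   (s1,.)→(s0,0,-1)
state=s0 head=-2 tape=[.]01.001..   (s0,.)→(s0,.,+1)
state=s0 head=-1 tape=.[0]1.001..   (s0,0)→(s1,1,+1)
state=s1 head=0 tape=.1[1].001..   (s1,1)→(s3,.,+1)
state=s3 head=1 tape=.1.[.]001..   (s3,.)→(s1,.,+1)
state=s1 head=2 tape=.1..[0]01..   (s1,0)→(s3,.,+1)
state=s3 head=3 tape=.1...[0]1..   (s3,0)→(s3,.,-1)
state=s3 head=2 tape=.1..[.].1..   (s3,.)→(s1,.,+1)
state=s1 head=3 tape=.1...[.]1..   (s1,.)→(s0,0,-1)
state=s0 head=2 tape=.1..[.]01..   (s0,.)→(s0,.,+1)
state=s0 head=3 tape=.1...[0]1..   (s0,0)→(s1,1,+1)
state=s1 head=4 tape=.1...1[1]..   (s1,1)→(s3,.,+1)
state=s3 head=5 tape=.1...1.[.].   (s3,.)→(s1,.,+1)
state=s1 head=6 tape=.1...1..[.]
After 20 steps: state s1, head at 6, tape 1...1.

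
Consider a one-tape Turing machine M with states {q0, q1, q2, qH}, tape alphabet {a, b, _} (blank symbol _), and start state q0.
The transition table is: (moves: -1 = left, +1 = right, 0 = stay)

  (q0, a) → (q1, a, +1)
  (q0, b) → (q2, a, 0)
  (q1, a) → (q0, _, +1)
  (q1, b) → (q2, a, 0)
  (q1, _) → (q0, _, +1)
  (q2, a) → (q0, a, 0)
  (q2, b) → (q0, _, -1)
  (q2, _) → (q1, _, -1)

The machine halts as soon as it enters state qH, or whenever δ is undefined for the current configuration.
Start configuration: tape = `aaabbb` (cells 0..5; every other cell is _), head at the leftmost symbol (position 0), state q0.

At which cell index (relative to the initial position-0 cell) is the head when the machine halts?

q0 | [a]aabbb__   read a → write a, move +1, go to q1
q1 | a[a]abbb__   read a → write _, move +1, go to q0
q0 | a_[a]bbb__   read a → write a, move +1, go to q1
q1 | a_a[b]bb__   read b → write a, move 0, go to q2
q2 | a_a[a]bb__   read a → write a, move 0, go to q0
q0 | a_a[a]bb__   read a → write a, move +1, go to q1
q1 | a_aa[b]b__   read b → write a, move 0, go to q2
q2 | a_aa[a]b__   read a → write a, move 0, go to q0
q0 | a_aa[a]b__   read a → write a, move +1, go to q1
q1 | a_aaa[b]__   read b → write a, move 0, go to q2
q2 | a_aaa[a]__   read a → write a, move 0, go to q0
q0 | a_aaa[a]__   read a → write a, move +1, go to q1
q1 | a_aaaa[_]_   read _ → write _, move +1, go to q0
q0 | a_aaaa_[_]
At halt the head is at cell 7.

7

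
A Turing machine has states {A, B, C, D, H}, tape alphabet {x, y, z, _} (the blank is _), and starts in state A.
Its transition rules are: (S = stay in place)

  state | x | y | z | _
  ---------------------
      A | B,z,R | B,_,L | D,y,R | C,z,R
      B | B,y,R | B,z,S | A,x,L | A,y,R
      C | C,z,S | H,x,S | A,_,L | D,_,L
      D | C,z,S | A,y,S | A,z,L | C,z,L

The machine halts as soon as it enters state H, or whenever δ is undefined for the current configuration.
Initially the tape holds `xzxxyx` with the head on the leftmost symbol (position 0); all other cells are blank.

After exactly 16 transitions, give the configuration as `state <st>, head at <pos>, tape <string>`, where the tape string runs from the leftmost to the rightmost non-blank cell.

state C, head at -1, tape yyz_xxyx

A | __[x]zxxyx   read x → write z, move R, go to B
B | __z[z]xxyx   read z → write x, move L, go to A
A | __[z]xxxyx   read z → write y, move R, go to D
D | __y[x]xxyx   read x → write z, move S, go to C
C | __y[z]xxyx   read z → write _, move L, go to A
A | __[y]_xxyx   read y → write _, move L, go to B
B | _[_]__xxyx   read _ → write y, move R, go to A
A | _y[_]_xxyx   read _ → write z, move R, go to C
C | _yz[_]xxyx   read _ → write _, move L, go to D
D | _y[z]_xxyx   read z → write z, move L, go to A
A | _[y]z_xxyx   read y → write _, move L, go to B
B | [_]_z_xxyx   read _ → write y, move R, go to A
A | y[_]z_xxyx   read _ → write z, move R, go to C
C | yz[z]_xxyx   read z → write _, move L, go to A
A | y[z]__xxyx   read z → write y, move R, go to D
D | yy[_]_xxyx   read _ → write z, move L, go to C
C | y[y]z_xxyx
After 16 steps: state C, head at -1, tape yyz_xxyx.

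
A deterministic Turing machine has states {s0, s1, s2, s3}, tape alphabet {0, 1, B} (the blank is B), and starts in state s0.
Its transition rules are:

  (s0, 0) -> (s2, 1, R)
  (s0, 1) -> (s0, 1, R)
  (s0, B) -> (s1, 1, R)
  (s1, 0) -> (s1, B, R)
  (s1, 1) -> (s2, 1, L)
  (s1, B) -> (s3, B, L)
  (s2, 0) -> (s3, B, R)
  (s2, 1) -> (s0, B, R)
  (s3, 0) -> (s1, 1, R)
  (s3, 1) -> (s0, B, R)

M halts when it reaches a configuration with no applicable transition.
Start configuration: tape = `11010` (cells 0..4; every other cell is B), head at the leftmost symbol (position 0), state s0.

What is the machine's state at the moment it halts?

s2

s0 | [1]1010B   read 1 → write 1, move R, go to s0
s0 | 1[1]010B   read 1 → write 1, move R, go to s0
s0 | 11[0]10B   read 0 → write 1, move R, go to s2
s2 | 111[1]0B   read 1 → write B, move R, go to s0
s0 | 111B[0]B   read 0 → write 1, move R, go to s2
s2 | 111B1[B]
No transition is defined for (s2, B); M halts in state s2.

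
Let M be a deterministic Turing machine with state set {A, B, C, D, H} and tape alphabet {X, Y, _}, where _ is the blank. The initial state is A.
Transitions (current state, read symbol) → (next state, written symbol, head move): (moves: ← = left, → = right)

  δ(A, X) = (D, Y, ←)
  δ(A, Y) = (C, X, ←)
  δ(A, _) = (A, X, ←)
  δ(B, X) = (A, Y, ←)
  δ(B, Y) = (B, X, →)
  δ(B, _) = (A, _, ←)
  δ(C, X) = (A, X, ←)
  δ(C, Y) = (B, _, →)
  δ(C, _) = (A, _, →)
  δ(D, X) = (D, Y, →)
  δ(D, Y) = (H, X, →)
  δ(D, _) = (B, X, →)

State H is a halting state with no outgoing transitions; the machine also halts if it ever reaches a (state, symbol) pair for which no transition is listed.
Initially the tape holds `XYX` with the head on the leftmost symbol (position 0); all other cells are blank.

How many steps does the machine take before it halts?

8

state=A head=0 tape=_[X]YX   (A,X)→(D,Y,←)
state=D head=-1 tape=[_]YYX   (D,_)→(B,X,→)
state=B head=0 tape=X[Y]YX   (B,Y)→(B,X,→)
state=B head=1 tape=XX[Y]X   (B,Y)→(B,X,→)
state=B head=2 tape=XXX[X]   (B,X)→(A,Y,←)
state=A head=1 tape=XX[X]Y   (A,X)→(D,Y,←)
state=D head=0 tape=X[X]YY   (D,X)→(D,Y,→)
state=D head=1 tape=XY[Y]Y   (D,Y)→(H,X,→)
state=H head=2 tape=XYX[Y]
M halts after 8 transitions.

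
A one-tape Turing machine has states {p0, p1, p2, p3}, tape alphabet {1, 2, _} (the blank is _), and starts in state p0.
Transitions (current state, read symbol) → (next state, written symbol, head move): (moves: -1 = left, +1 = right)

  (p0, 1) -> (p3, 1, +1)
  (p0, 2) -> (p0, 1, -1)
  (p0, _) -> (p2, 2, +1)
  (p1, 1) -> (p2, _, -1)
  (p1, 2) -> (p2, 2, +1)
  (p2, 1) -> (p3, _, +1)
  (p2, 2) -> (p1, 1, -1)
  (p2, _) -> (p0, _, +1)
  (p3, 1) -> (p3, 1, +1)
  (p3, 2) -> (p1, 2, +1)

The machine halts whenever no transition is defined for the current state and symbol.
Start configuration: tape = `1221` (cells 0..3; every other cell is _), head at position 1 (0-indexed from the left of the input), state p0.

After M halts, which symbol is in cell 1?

_

state=p0 head=1 tape=1[2]21   (p0,2)→(p0,1,-1)
state=p0 head=0 tape=[1]121   (p0,1)→(p3,1,+1)
state=p3 head=1 tape=1[1]21   (p3,1)→(p3,1,+1)
state=p3 head=2 tape=11[2]1   (p3,2)→(p1,2,+1)
state=p1 head=3 tape=112[1]   (p1,1)→(p2,_,-1)
state=p2 head=2 tape=11[2]_   (p2,2)→(p1,1,-1)
state=p1 head=1 tape=1[1]1_   (p1,1)→(p2,_,-1)
state=p2 head=0 tape=[1]_1_   (p2,1)→(p3,_,+1)
state=p3 head=1 tape=_[_]1_
Cell 1 holds _ when M halts.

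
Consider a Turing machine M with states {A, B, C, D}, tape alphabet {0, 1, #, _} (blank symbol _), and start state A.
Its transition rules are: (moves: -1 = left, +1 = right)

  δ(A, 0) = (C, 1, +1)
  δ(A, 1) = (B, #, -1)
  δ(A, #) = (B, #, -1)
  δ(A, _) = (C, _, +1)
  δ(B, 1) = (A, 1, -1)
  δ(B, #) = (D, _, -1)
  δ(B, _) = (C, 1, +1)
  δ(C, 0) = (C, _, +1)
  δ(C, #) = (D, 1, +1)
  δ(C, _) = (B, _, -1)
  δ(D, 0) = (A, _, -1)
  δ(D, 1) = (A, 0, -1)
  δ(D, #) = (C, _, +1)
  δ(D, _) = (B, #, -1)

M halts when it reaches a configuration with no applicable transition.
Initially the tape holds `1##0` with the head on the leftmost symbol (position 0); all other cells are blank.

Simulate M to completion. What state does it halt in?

C

state=A head=0 tape=___[1]##0   (A,1)→(B,#,-1)
state=B head=-1 tape=__[_]###0   (B,_)→(C,1,+1)
state=C head=0 tape=__1[#]##0   (C,#)→(D,1,+1)
state=D head=1 tape=__11[#]#0   (D,#)→(C,_,+1)
state=C head=2 tape=__11_[#]0   (C,#)→(D,1,+1)
state=D head=3 tape=__11_1[0]   (D,0)→(A,_,-1)
state=A head=2 tape=__11_[1]_   (A,1)→(B,#,-1)
state=B head=1 tape=__11[_]#_   (B,_)→(C,1,+1)
state=C head=2 tape=__111[#]_   (C,#)→(D,1,+1)
state=D head=3 tape=__1111[_]   (D,_)→(B,#,-1)
state=B head=2 tape=__111[1]#   (B,1)→(A,1,-1)
state=A head=1 tape=__11[1]1#   (A,1)→(B,#,-1)
state=B head=0 tape=__1[1]#1#   (B,1)→(A,1,-1)
state=A head=-1 tape=__[1]1#1#   (A,1)→(B,#,-1)
state=B head=-2 tape=_[_]#1#1#   (B,_)→(C,1,+1)
state=C head=-1 tape=_1[#]1#1#   (C,#)→(D,1,+1)
state=D head=0 tape=_11[1]#1#   (D,1)→(A,0,-1)
state=A head=-1 tape=_1[1]0#1#   (A,1)→(B,#,-1)
state=B head=-2 tape=_[1]#0#1#   (B,1)→(A,1,-1)
state=A head=-3 tape=[_]1#0#1#   (A,_)→(C,_,+1)
state=C head=-2 tape=_[1]#0#1#
No transition is defined for (C, 1); M halts in state C.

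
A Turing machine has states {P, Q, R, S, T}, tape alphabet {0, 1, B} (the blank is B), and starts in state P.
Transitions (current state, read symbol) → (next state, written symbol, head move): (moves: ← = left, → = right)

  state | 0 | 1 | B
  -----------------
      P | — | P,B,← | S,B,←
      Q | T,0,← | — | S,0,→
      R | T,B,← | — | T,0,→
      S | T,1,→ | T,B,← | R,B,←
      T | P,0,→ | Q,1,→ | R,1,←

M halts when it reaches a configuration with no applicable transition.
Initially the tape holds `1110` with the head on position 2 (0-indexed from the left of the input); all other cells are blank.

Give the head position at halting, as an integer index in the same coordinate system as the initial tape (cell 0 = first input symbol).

-3

P | BBBBB11[1]0   read 1 → write B, move ←, go to P
P | BBBBB1[1]B0   read 1 → write B, move ←, go to P
P | BBBBB[1]BB0   read 1 → write B, move ←, go to P
P | BBBB[B]BBB0   read B → write B, move ←, go to S
S | BBB[B]BBBB0   read B → write B, move ←, go to R
R | BB[B]BBBBB0   read B → write 0, move →, go to T
T | BB0[B]BBBB0   read B → write 1, move ←, go to R
R | BB[0]1BBBB0   read 0 → write B, move ←, go to T
T | B[B]B1BBBB0   read B → write 1, move ←, go to R
R | [B]1B1BBBB0   read B → write 0, move →, go to T
T | 0[1]B1BBBB0   read 1 → write 1, move →, go to Q
Q | 01[B]1BBBB0   read B → write 0, move →, go to S
S | 010[1]BBBB0   read 1 → write B, move ←, go to T
T | 01[0]BBBBB0   read 0 → write 0, move →, go to P
P | 010[B]BBBB0   read B → write B, move ←, go to S
S | 01[0]BBBBB0   read 0 → write 1, move →, go to T
T | 011[B]BBBB0   read B → write 1, move ←, go to R
R | 01[1]1BBBB0
At halt the head is at cell -3.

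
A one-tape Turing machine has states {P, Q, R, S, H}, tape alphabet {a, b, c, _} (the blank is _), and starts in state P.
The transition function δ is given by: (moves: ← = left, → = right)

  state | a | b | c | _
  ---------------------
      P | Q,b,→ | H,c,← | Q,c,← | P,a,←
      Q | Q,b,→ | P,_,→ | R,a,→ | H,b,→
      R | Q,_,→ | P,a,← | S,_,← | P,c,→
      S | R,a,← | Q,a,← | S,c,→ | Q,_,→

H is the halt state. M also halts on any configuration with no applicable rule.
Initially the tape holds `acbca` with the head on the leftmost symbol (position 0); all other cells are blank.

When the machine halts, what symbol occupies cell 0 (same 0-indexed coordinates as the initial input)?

b

P | [a]cbca__   read a → write b, move →, go to Q
Q | b[c]bca__   read c → write a, move →, go to R
R | ba[b]ca__   read b → write a, move ←, go to P
P | b[a]aca__   read a → write b, move →, go to Q
Q | bb[a]ca__   read a → write b, move →, go to Q
Q | bbb[c]a__   read c → write a, move →, go to R
R | bbba[a]__   read a → write _, move →, go to Q
Q | bbba_[_]_   read _ → write b, move →, go to H
H | bbba_b[_]
Cell 0 holds b when M halts.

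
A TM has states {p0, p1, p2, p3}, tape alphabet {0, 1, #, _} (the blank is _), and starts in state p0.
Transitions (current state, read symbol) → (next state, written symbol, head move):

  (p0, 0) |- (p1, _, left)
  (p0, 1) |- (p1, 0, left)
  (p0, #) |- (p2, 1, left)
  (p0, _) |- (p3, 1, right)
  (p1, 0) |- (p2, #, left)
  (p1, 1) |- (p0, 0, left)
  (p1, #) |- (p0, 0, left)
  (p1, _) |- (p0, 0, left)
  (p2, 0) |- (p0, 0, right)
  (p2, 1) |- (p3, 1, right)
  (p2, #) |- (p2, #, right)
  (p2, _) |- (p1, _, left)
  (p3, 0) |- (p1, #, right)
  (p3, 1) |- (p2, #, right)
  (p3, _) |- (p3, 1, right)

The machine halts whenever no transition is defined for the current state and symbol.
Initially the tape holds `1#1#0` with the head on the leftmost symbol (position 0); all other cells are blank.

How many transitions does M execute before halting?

9

state=p0 head=0 tape=__[1]#1#0   (p0,1)→(p1,0,left)
state=p1 head=-1 tape=_[_]0#1#0   (p1,_)→(p0,0,left)
state=p0 head=-2 tape=[_]00#1#0   (p0,_)→(p3,1,right)
state=p3 head=-1 tape=1[0]0#1#0   (p3,0)→(p1,#,right)
state=p1 head=0 tape=1#[0]#1#0   (p1,0)→(p2,#,left)
state=p2 head=-1 tape=1[#]##1#0   (p2,#)→(p2,#,right)
state=p2 head=0 tape=1#[#]#1#0   (p2,#)→(p2,#,right)
state=p2 head=1 tape=1##[#]1#0   (p2,#)→(p2,#,right)
state=p2 head=2 tape=1###[1]#0   (p2,1)→(p3,1,right)
state=p3 head=3 tape=1###1[#]0
M halts after 9 transitions.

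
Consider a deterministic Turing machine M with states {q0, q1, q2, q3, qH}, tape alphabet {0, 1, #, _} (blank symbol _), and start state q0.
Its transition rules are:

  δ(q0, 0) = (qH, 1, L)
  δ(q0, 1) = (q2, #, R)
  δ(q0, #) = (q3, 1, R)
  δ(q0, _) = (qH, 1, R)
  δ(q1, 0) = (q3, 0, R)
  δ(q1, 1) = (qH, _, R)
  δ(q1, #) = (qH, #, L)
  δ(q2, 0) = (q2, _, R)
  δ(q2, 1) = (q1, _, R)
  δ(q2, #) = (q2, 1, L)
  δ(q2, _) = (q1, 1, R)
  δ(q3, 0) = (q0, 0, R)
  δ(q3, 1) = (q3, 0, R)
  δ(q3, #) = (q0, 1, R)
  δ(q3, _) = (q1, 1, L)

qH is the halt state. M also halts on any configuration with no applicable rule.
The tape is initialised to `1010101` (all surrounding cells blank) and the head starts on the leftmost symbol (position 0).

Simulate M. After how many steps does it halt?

state=q0 head=0 tape=[1]010101__   (q0,1)→(q2,#,R)
state=q2 head=1 tape=#[0]10101__   (q2,0)→(q2,_,R)
state=q2 head=2 tape=#_[1]0101__   (q2,1)→(q1,_,R)
state=q1 head=3 tape=#__[0]101__   (q1,0)→(q3,0,R)
state=q3 head=4 tape=#__0[1]01__   (q3,1)→(q3,0,R)
state=q3 head=5 tape=#__00[0]1__   (q3,0)→(q0,0,R)
state=q0 head=6 tape=#__000[1]__   (q0,1)→(q2,#,R)
state=q2 head=7 tape=#__000#[_]_   (q2,_)→(q1,1,R)
state=q1 head=8 tape=#__000#1[_]
M halts after 8 transitions.

8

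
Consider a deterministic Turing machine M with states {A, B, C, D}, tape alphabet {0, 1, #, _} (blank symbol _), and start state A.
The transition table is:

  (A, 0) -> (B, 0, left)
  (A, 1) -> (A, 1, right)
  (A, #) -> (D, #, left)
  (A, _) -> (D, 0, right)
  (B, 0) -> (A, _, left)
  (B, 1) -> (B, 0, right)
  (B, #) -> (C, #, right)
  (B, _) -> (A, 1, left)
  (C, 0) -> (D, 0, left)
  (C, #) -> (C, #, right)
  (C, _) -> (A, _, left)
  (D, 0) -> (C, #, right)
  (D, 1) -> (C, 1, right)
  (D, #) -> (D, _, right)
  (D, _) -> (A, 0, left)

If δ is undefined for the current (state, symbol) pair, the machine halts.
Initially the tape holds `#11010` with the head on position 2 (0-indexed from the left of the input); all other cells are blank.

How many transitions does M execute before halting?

36

A | _#1[1]010   read 1 → write 1, move right, go to A
A | _#11[0]10   read 0 → write 0, move left, go to B
B | _#1[1]010   read 1 → write 0, move right, go to B
B | _#10[0]10   read 0 → write _, move left, go to A
A | _#1[0]_10   read 0 → write 0, move left, go to B
B | _#[1]0_10   read 1 → write 0, move right, go to B
B | _#0[0]_10   read 0 → write _, move left, go to A
A | _#[0]__10   read 0 → write 0, move left, go to B
B | _[#]0__10   read # → write #, move right, go to C
C | _#[0]__10   read 0 → write 0, move left, go to D
D | _[#]0__10   read # → write _, move right, go to D
D | __[0]__10   read 0 → write #, move right, go to C
C | __#[_]_10   read _ → write _, move left, go to A
A | __[#]__10   read # → write #, move left, go to D
D | _[_]#__10   read _ → write 0, move left, go to A
A | [_]0#__10   read _ → write 0, move right, go to D
D | 0[0]#__10   read 0 → write #, move right, go to C
C | 0#[#]__10   read # → write #, move right, go to C
C | 0##[_]_10   read _ → write _, move left, go to A
A | 0#[#]__10   read # → write #, move left, go to D
D | 0[#]#__10   read # → write _, move right, go to D
D | 0_[#]__10   read # → write _, move right, go to D
D | 0__[_]_10   read _ → write 0, move left, go to A
A | 0_[_]0_10   read _ → write 0, move right, go to D
D | 0_0[0]_10   read 0 → write #, move right, go to C
C | 0_0#[_]10   read _ → write _, move left, go to A
A | 0_0[#]_10   read # → write #, move left, go to D
D | 0_[0]#_10   read 0 → write #, move right, go to C
C | 0_#[#]_10   read # → write #, move right, go to C
C | 0_##[_]10   read _ → write _, move left, go to A
A | 0_#[#]_10   read # → write #, move left, go to D
D | 0_[#]#_10   read # → write _, move right, go to D
D | 0__[#]_10   read # → write _, move right, go to D
D | 0___[_]10   read _ → write 0, move left, go to A
A | 0__[_]010   read _ → write 0, move right, go to D
D | 0__0[0]10   read 0 → write #, move right, go to C
C | 0__0#[1]0
M halts after 36 transitions.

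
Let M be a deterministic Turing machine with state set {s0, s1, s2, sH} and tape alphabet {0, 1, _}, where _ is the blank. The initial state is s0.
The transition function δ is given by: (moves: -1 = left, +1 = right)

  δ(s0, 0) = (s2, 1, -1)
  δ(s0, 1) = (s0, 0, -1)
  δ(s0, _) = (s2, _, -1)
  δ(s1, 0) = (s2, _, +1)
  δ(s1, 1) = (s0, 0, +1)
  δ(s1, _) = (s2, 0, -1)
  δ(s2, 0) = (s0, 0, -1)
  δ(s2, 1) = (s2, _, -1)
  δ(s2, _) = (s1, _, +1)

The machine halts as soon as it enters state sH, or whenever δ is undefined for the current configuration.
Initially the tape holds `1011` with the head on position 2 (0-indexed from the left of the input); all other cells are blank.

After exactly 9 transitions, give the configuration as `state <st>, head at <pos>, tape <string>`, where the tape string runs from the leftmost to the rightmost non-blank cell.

s0 | _10[1]1   read 1 → write 0, move -1, go to s0
s0 | _1[0]01   read 0 → write 1, move -1, go to s2
s2 | _[1]101   read 1 → write _, move -1, go to s2
s2 | [_]_101   read _ → write _, move +1, go to s1
s1 | _[_]101   read _ → write 0, move -1, go to s2
s2 | [_]0101   read _ → write _, move +1, go to s1
s1 | _[0]101   read 0 → write _, move +1, go to s2
s2 | __[1]01   read 1 → write _, move -1, go to s2
s2 | _[_]_01   read _ → write _, move +1, go to s1
s1 | __[_]01
After 9 steps: state s1, head at 1, tape 01.

state s1, head at 1, tape 01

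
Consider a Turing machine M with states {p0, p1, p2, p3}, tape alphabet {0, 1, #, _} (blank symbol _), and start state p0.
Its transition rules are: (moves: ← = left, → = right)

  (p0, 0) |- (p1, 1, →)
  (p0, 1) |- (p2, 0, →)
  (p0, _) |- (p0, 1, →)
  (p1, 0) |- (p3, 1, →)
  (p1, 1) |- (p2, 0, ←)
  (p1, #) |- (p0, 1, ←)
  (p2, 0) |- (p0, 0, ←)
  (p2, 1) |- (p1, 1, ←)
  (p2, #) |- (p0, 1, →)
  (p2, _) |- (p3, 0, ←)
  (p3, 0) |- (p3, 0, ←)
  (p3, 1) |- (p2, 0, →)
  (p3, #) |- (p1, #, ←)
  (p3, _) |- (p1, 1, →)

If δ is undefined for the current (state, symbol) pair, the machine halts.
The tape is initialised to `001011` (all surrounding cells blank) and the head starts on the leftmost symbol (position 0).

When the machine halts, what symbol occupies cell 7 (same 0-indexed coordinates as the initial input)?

state=p0 head=0 tape=[0]01011___   (p0,0)→(p1,1,→)
state=p1 head=1 tape=1[0]1011___   (p1,0)→(p3,1,→)
state=p3 head=2 tape=11[1]011___   (p3,1)→(p2,0,→)
state=p2 head=3 tape=110[0]11___   (p2,0)→(p0,0,←)
state=p0 head=2 tape=11[0]011___   (p0,0)→(p1,1,→)
state=p1 head=3 tape=111[0]11___   (p1,0)→(p3,1,→)
state=p3 head=4 tape=1111[1]1___   (p3,1)→(p2,0,→)
state=p2 head=5 tape=11110[1]___   (p2,1)→(p1,1,←)
state=p1 head=4 tape=1111[0]1___   (p1,0)→(p3,1,→)
state=p3 head=5 tape=11111[1]___   (p3,1)→(p2,0,→)
state=p2 head=6 tape=111110[_]__   (p2,_)→(p3,0,←)
state=p3 head=5 tape=11111[0]0__   (p3,0)→(p3,0,←)
state=p3 head=4 tape=1111[1]00__   (p3,1)→(p2,0,→)
state=p2 head=5 tape=11110[0]0__   (p2,0)→(p0,0,←)
state=p0 head=4 tape=1111[0]00__   (p0,0)→(p1,1,→)
state=p1 head=5 tape=11111[0]0__   (p1,0)→(p3,1,→)
state=p3 head=6 tape=111111[0]__   (p3,0)→(p3,0,←)
state=p3 head=5 tape=11111[1]0__   (p3,1)→(p2,0,→)
state=p2 head=6 tape=111110[0]__   (p2,0)→(p0,0,←)
state=p0 head=5 tape=11111[0]0__   (p0,0)→(p1,1,→)
state=p1 head=6 tape=111111[0]__   (p1,0)→(p3,1,→)
state=p3 head=7 tape=1111111[_]_   (p3,_)→(p1,1,→)
state=p1 head=8 tape=11111111[_]
Cell 7 holds 1 when M halts.

1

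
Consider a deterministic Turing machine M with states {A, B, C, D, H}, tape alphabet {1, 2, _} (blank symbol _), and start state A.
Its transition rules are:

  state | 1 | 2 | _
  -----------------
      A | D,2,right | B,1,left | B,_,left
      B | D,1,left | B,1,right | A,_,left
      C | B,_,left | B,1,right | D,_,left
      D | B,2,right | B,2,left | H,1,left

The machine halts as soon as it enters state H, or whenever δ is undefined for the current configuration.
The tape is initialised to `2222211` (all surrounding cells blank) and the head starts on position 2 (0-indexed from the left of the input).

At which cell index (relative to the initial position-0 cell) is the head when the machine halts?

-2

A | __22[2]2211   read 2 → write 1, move left, go to B
B | __2[2]12211   read 2 → write 1, move right, go to B
B | __21[1]2211   read 1 → write 1, move left, go to D
D | __2[1]12211   read 1 → write 2, move right, go to B
B | __22[1]2211   read 1 → write 1, move left, go to D
D | __2[2]12211   read 2 → write 2, move left, go to B
B | __[2]212211   read 2 → write 1, move right, go to B
B | __1[2]12211   read 2 → write 1, move right, go to B
B | __11[1]2211   read 1 → write 1, move left, go to D
D | __1[1]12211   read 1 → write 2, move right, go to B
B | __12[1]2211   read 1 → write 1, move left, go to D
D | __1[2]12211   read 2 → write 2, move left, go to B
B | __[1]212211   read 1 → write 1, move left, go to D
D | _[_]1212211   read _ → write 1, move left, go to H
H | [_]11212211
At halt the head is at cell -2.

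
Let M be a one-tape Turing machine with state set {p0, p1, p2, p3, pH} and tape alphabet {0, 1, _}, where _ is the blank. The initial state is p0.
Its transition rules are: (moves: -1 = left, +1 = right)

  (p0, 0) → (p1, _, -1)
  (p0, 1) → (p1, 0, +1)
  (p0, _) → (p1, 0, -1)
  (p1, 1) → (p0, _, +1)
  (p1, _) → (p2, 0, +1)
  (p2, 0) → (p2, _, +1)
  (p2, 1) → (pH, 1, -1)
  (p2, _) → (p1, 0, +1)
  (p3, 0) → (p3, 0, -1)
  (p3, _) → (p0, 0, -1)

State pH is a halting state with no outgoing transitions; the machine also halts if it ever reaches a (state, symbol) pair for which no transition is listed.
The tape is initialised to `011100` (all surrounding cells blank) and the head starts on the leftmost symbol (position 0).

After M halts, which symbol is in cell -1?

0

p0 | _[0]11100   read 0 → write _, move -1, go to p1
p1 | [_]_11100   read _ → write 0, move +1, go to p2
p2 | 0[_]11100   read _ → write 0, move +1, go to p1
p1 | 00[1]1100   read 1 → write _, move +1, go to p0
p0 | 00_[1]100   read 1 → write 0, move +1, go to p1
p1 | 00_0[1]00   read 1 → write _, move +1, go to p0
p0 | 00_0_[0]0   read 0 → write _, move -1, go to p1
p1 | 00_0[_]_0   read _ → write 0, move +1, go to p2
p2 | 00_00[_]0   read _ → write 0, move +1, go to p1
p1 | 00_000[0]
Cell -1 holds 0 when M halts.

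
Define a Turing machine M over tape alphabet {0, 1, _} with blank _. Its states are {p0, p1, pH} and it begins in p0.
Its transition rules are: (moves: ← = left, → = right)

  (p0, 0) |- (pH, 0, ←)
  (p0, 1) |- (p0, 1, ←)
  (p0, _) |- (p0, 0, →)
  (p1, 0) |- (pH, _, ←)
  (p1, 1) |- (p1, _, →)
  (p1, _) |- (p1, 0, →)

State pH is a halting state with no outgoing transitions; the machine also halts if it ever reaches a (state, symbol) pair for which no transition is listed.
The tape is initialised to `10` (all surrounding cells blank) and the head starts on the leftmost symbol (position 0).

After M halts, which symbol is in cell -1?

p0 | __[1]0   read 1 → write 1, move ←, go to p0
p0 | _[_]10   read _ → write 0, move →, go to p0
p0 | _0[1]0   read 1 → write 1, move ←, go to p0
p0 | _[0]10   read 0 → write 0, move ←, go to pH
pH | [_]010
Cell -1 holds 0 when M halts.

0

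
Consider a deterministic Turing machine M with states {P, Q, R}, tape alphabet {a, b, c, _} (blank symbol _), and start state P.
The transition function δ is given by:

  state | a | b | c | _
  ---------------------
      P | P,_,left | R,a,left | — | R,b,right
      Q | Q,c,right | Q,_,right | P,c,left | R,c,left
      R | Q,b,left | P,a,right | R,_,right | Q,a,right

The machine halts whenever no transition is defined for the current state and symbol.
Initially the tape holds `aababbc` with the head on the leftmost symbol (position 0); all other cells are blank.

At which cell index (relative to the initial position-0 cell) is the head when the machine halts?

6

state=P head=0 tape=_[a]ababbc__   (P,a)→(P,_,left)
state=P head=-1 tape=[_]_ababbc__   (P,_)→(R,b,right)
state=R head=0 tape=b[_]ababbc__   (R,_)→(Q,a,right)
state=Q head=1 tape=ba[a]babbc__   (Q,a)→(Q,c,right)
state=Q head=2 tape=bac[b]abbc__   (Q,b)→(Q,_,right)
state=Q head=3 tape=bac_[a]bbc__   (Q,a)→(Q,c,right)
state=Q head=4 tape=bac_c[b]bc__   (Q,b)→(Q,_,right)
state=Q head=5 tape=bac_c_[b]c__   (Q,b)→(Q,_,right)
state=Q head=6 tape=bac_c__[c]__   (Q,c)→(P,c,left)
state=P head=5 tape=bac_c_[_]c__   (P,_)→(R,b,right)
state=R head=6 tape=bac_c_b[c]__   (R,c)→(R,_,right)
state=R head=7 tape=bac_c_b_[_]_   (R,_)→(Q,a,right)
state=Q head=8 tape=bac_c_b_a[_]   (Q,_)→(R,c,left)
state=R head=7 tape=bac_c_b_[a]c   (R,a)→(Q,b,left)
state=Q head=6 tape=bac_c_b[_]bc   (Q,_)→(R,c,left)
state=R head=5 tape=bac_c_[b]cbc   (R,b)→(P,a,right)
state=P head=6 tape=bac_c_a[c]bc
At halt the head is at cell 6.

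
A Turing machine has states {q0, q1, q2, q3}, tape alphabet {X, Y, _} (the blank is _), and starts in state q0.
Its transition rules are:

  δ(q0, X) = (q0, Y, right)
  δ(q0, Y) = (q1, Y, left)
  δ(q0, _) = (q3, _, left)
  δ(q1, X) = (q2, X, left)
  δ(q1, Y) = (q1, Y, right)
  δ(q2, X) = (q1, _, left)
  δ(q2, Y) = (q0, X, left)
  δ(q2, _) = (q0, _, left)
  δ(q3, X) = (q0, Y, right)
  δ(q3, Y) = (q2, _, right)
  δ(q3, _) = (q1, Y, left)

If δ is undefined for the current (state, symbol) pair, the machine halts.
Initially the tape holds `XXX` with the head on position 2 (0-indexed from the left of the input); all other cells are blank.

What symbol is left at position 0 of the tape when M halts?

state=q0 head=2 tape=__XX[X]_   (q0,X)→(q0,Y,right)
state=q0 head=3 tape=__XXY[_]   (q0,_)→(q3,_,left)
state=q3 head=2 tape=__XX[Y]_   (q3,Y)→(q2,_,right)
state=q2 head=3 tape=__XX_[_]   (q2,_)→(q0,_,left)
state=q0 head=2 tape=__XX[_]_   (q0,_)→(q3,_,left)
state=q3 head=1 tape=__X[X]__   (q3,X)→(q0,Y,right)
state=q0 head=2 tape=__XY[_]_   (q0,_)→(q3,_,left)
state=q3 head=1 tape=__X[Y]__   (q3,Y)→(q2,_,right)
state=q2 head=2 tape=__X_[_]_   (q2,_)→(q0,_,left)
state=q0 head=1 tape=__X[_]__   (q0,_)→(q3,_,left)
state=q3 head=0 tape=__[X]___   (q3,X)→(q0,Y,right)
state=q0 head=1 tape=__Y[_]__   (q0,_)→(q3,_,left)
state=q3 head=0 tape=__[Y]___   (q3,Y)→(q2,_,right)
state=q2 head=1 tape=___[_]__   (q2,_)→(q0,_,left)
state=q0 head=0 tape=__[_]___   (q0,_)→(q3,_,left)
state=q3 head=-1 tape=_[_]____   (q3,_)→(q1,Y,left)
state=q1 head=-2 tape=[_]Y____
Cell 0 holds _ when M halts.

_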